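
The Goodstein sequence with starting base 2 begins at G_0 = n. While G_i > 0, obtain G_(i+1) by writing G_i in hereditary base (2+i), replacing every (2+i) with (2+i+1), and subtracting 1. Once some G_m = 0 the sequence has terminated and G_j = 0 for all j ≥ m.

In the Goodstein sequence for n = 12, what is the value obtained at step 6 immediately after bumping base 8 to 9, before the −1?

3486784575

G_0=12  [base 2] 2^(2 + 1) + 2^2  →[2↦3]→  3^(3 + 1) + 3^3 = 108  −1 ⇒ G_1=107
G_1=107  [base 3] 3^(3 + 1) + 2·3^2 + 2·3 + 2  →[3↦4]→  4^(4 + 1) + 2·4^2 + 2·4 + 2 = 1066  −1 ⇒ G_2=1065
G_2=1065  [base 4] 4^(4 + 1) + 2·4^2 + 2·4 + 1  →[4↦5]→  5^(5 + 1) + 2·5^2 + 2·5 + 1 = 15686  −1 ⇒ G_3=15685
G_3=15685  [base 5] 5^(5 + 1) + 2·5^2 + 2·5  →[5↦6]→  6^(6 + 1) + 2·6^2 + 2·6 = 280020  −1 ⇒ G_4=280019
G_4=280019  [base 6] 6^(6 + 1) + 2·6^2 + 6 + 5  →[6↦7]→  7^(7 + 1) + 2·7^2 + 7 + 5 = 5764911  −1 ⇒ G_5=5764910
G_5=5764910  [base 7] 7^(7 + 1) + 2·7^2 + 7 + 4  →[7↦8]→  8^(8 + 1) + 2·8^2 + 8 + 4 = 134217868  −1 ⇒ G_6=134217867
G_6=134217867  [base 8] 8^(8 + 1) + 2·8^2 + 8 + 3  →[8↦9]→  9^(9 + 1) + 2·9^2 + 9 + 3 = 3486784575  −1 ⇒ G_7=3486784574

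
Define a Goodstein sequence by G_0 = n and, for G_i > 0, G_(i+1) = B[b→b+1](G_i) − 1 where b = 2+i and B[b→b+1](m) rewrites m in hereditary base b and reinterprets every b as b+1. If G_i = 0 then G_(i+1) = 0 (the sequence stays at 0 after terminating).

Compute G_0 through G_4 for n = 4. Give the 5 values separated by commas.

i=0: 4 = 2^2 (b=2); 2→3: 3^3 = 27; 27−1 = 26
i=1: 26 = 2·3^2 + 2·3 + 2 (b=3); 3→4: 2·4^2 + 2·4 + 2 = 42; 42−1 = 41
i=2: 41 = 2·4^2 + 2·4 + 1 (b=4); 4→5: 2·5^2 + 2·5 + 1 = 61; 61−1 = 60
i=3: 60 = 2·5^2 + 2·5 (b=5); 5→6: 2·6^2 + 2·6 = 84; 84−1 = 83

4, 26, 41, 60, 83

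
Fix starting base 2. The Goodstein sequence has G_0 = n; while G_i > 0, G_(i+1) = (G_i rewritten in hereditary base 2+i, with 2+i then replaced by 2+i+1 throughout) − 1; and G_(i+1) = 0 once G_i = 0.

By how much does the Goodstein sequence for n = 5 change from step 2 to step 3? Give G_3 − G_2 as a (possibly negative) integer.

212

(0) 5|_2 = 2^2 + 1 ↦ 3^3 + 1|_3 = 28 ⇒ 27
(1) 27|_3 = 3^3 ↦ 4^4|_4 = 256 ⇒ 255
(2) 255|_4 = 3·4^3 + 3·4^2 + 3·4 + 3 ↦ 3·5^3 + 3·5^2 + 3·5 + 3|_5 = 468 ⇒ 467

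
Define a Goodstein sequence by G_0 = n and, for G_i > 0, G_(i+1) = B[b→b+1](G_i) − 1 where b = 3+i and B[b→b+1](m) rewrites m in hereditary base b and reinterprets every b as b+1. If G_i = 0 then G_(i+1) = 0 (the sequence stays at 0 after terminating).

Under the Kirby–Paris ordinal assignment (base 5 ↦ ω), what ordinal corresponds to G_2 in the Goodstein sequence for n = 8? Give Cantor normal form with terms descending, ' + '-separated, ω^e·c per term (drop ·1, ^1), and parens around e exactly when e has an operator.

ω·2

(0) 8|_3 = 2·3 + 2 ↦ 2·4 + 2|_4 = 10 ⇒ 9
(1) 9|_4 = 2·4 + 1 ↦ 2·5 + 1|_5 = 11 ⇒ 10
(2) 10|_5 = 2·5 ↦ 2·6|_6 = 12 ⇒ 11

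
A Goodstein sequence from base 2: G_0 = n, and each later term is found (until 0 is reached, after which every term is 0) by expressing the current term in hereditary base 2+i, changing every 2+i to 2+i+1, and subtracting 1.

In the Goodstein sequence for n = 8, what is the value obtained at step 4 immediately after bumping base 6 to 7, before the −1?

i=0: 8 = 2^(2 + 1) (b=2); 2→3: 3^(3 + 1) = 81; 81−1 = 80
i=1: 80 = 2·3^3 + 2·3^2 + 2·3 + 2 (b=3); 3→4: 2·4^4 + 2·4^2 + 2·4 + 2 = 554; 554−1 = 553
i=2: 553 = 2·4^4 + 2·4^2 + 2·4 + 1 (b=4); 4→5: 2·5^5 + 2·5^2 + 2·5 + 1 = 6311; 6311−1 = 6310
i=3: 6310 = 2·5^5 + 2·5^2 + 2·5 (b=5); 5→6: 2·6^6 + 2·6^2 + 2·6 = 93396; 93396−1 = 93395

1647196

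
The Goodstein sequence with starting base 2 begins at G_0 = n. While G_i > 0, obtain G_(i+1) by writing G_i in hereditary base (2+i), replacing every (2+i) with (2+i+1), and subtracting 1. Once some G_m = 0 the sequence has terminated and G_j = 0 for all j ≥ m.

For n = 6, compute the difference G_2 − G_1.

[0] 6 ≡ 2^2 + 2 (base 2). Lift 3: 30. −1: 29.
[1] 29 ≡ 3^3 + 2 (base 3). Lift 4: 258. −1: 257.

228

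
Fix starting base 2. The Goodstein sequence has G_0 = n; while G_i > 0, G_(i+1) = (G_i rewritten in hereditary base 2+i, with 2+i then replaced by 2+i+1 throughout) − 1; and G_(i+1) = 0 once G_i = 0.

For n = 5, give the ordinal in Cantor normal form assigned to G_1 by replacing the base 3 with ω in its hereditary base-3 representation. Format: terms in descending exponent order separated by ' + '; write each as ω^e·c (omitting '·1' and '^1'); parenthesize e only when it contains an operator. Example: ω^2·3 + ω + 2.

step 0: 5 = 2^2 + 1; sub 3 for 2: 3^3 + 1; = 28; G_1 = 28−1 = 27
step 1: 27 = 3^3; sub 4 for 3: 4^4; = 256; G_2 = 256−1 = 255

ω^ω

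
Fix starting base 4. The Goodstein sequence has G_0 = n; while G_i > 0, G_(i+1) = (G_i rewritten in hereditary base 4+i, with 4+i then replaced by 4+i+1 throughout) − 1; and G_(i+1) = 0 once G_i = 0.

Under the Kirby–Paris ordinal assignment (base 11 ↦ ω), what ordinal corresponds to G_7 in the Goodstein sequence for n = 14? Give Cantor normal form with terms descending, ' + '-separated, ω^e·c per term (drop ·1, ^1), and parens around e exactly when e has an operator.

ω·2 + 2

[0] 14 ≡ 3·4 + 2 (base 4). Lift 5: 17. −1: 16.
[1] 16 ≡ 3·5 + 1 (base 5). Lift 6: 19. −1: 18.
[2] 18 ≡ 3·6 (base 6). Lift 7: 21. −1: 20.
[3] 20 ≡ 2·7 + 6 (base 7). Lift 8: 22. −1: 21.
[4] 21 ≡ 2·8 + 5 (base 8). Lift 9: 23. −1: 22.
[5] 22 ≡ 2·9 + 4 (base 9). Lift 10: 24. −1: 23.
[6] 23 ≡ 2·10 + 3 (base 10). Lift 11: 25. −1: 24.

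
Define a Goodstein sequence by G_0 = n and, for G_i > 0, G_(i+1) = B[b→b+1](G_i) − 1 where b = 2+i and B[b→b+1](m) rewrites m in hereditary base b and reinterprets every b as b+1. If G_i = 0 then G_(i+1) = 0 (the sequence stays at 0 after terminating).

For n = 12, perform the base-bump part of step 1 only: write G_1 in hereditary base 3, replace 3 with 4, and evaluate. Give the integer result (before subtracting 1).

i=0: 12 = 2^(2 + 1) + 2^2 (b=2); 2→3: 3^(3 + 1) + 3^3 = 108; 108−1 = 107
i=1: 107 = 3^(3 + 1) + 2·3^2 + 2·3 + 2 (b=3); 3→4: 4^(4 + 1) + 2·4^2 + 2·4 + 2 = 1066; 1066−1 = 1065

1066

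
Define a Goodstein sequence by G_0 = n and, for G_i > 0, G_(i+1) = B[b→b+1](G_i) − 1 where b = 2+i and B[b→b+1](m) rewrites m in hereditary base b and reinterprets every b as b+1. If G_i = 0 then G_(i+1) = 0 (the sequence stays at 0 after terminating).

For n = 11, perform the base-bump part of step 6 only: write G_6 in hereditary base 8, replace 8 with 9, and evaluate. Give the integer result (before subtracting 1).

2749609303

G_0=11  [base 2] 2^(2 + 1) + 2 + 1  →[2↦3]→  3^(3 + 1) + 3 + 1 = 85  −1 ⇒ G_1=84
G_1=84  [base 3] 3^(3 + 1) + 3  →[3↦4]→  4^(4 + 1) + 4 = 1028  −1 ⇒ G_2=1027
G_2=1027  [base 4] 4^(4 + 1) + 3  →[4↦5]→  5^(5 + 1) + 3 = 15628  −1 ⇒ G_3=15627
G_3=15627  [base 5] 5^(5 + 1) + 2  →[5↦6]→  6^(6 + 1) + 2 = 279938  −1 ⇒ G_4=279937
G_4=279937  [base 6] 6^(6 + 1) + 1  →[6↦7]→  7^(7 + 1) + 1 = 5764802  −1 ⇒ G_5=5764801
G_5=5764801  [base 7] 7^(7 + 1)  →[7↦8]→  8^(8 + 1) = 134217728  −1 ⇒ G_6=134217727
G_6=134217727  [base 8] 7·8^8 + 7·8^7 + 7·8^6 + 7·8^5 + 7·8^4 + 7·8^3 + 7·8^2 + 7·8 + 7  →[8↦9]→  7·9^9 + 7·9^7 + 7·9^6 + 7·9^5 + 7·9^4 + 7·9^3 + 7·9^2 + 7·9 + 7 = 2749609303  −1 ⇒ G_7=2749609302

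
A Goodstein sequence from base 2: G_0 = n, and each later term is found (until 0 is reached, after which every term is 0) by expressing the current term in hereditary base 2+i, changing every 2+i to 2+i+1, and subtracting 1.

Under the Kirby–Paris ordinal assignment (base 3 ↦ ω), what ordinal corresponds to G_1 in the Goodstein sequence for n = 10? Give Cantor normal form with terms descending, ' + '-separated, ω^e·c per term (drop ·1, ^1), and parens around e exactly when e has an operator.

step 0: 10 = 2^(2 + 1) + 2; sub 3 for 2: 3^(3 + 1) + 3; = 84; G_1 = 84−1 = 83
step 1: 83 = 3^(3 + 1) + 2; sub 4 for 3: 4^(4 + 1) + 2; = 1026; G_2 = 1026−1 = 1025

ω^(ω + 1) + 2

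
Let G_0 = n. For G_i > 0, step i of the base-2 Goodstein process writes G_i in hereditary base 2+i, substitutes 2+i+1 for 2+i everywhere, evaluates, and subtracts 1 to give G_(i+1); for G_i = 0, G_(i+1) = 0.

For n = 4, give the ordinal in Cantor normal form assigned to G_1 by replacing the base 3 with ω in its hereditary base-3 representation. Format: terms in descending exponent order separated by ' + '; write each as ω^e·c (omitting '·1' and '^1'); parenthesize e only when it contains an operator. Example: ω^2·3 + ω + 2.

(0) 4|_2 = 2^2 ↦ 3^3|_3 = 27 ⇒ 26
(1) 26|_3 = 2·3^2 + 2·3 + 2 ↦ 2·4^2 + 2·4 + 2|_4 = 42 ⇒ 41

ω^2·2 + ω·2 + 2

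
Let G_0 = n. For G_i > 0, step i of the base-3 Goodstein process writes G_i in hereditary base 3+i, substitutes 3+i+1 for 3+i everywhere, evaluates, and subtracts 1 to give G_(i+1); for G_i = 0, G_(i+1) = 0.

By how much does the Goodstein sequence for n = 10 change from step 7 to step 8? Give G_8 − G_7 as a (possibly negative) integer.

step 0: 10 = 3^2 + 1; sub 4 for 3: 4^2 + 1; = 17; G_1 = 17−1 = 16
step 1: 16 = 4^2; sub 5 for 4: 5^2; = 25; G_2 = 25−1 = 24
step 2: 24 = 4·5 + 4; sub 6 for 5: 4·6 + 4; = 28; G_3 = 28−1 = 27
step 3: 27 = 4·6 + 3; sub 7 for 6: 4·7 + 3; = 31; G_4 = 31−1 = 30
step 4: 30 = 4·7 + 2; sub 8 for 7: 4·8 + 2; = 34; G_5 = 34−1 = 33
step 5: 33 = 4·8 + 1; sub 9 for 8: 4·9 + 1; = 37; G_6 = 37−1 = 36
step 6: 36 = 4·9; sub 10 for 9: 4·10; = 40; G_7 = 40−1 = 39
step 7: 39 = 3·10 + 9; sub 11 for 10: 3·11 + 9; = 42; G_8 = 42−1 = 41

2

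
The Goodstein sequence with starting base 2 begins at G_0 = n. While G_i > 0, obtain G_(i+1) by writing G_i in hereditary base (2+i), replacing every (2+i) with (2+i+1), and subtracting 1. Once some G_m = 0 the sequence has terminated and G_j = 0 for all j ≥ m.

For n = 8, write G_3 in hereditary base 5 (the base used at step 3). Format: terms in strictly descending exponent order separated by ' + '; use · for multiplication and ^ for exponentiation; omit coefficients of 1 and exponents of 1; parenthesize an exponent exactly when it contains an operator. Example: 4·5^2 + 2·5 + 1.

G_0=8  [base 2] 2^(2 + 1)  →[2↦3]→  3^(3 + 1) = 81  −1 ⇒ G_1=80
G_1=80  [base 3] 2·3^3 + 2·3^2 + 2·3 + 2  →[3↦4]→  2·4^4 + 2·4^2 + 2·4 + 2 = 554  −1 ⇒ G_2=553
G_2=553  [base 4] 2·4^4 + 2·4^2 + 2·4 + 1  →[4↦5]→  2·5^5 + 2·5^2 + 2·5 + 1 = 6311  −1 ⇒ G_3=6310

2·5^5 + 2·5^2 + 2·5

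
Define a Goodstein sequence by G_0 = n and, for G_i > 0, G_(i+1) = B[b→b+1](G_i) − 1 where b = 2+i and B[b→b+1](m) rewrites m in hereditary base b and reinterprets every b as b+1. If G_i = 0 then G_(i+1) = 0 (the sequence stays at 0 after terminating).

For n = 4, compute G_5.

109

step 0: 4 = 2^2; sub 3 for 2: 3^3; = 27; G_1 = 27−1 = 26
step 1: 26 = 2·3^2 + 2·3 + 2; sub 4 for 3: 2·4^2 + 2·4 + 2; = 42; G_2 = 42−1 = 41
step 2: 41 = 2·4^2 + 2·4 + 1; sub 5 for 4: 2·5^2 + 2·5 + 1; = 61; G_3 = 61−1 = 60
step 3: 60 = 2·5^2 + 2·5; sub 6 for 5: 2·6^2 + 2·6; = 84; G_4 = 84−1 = 83
step 4: 83 = 2·6^2 + 6 + 5; sub 7 for 6: 2·7^2 + 7 + 5; = 110; G_5 = 110−1 = 109
step 5: 109 = 2·7^2 + 7 + 4; sub 8 for 7: 2·8^2 + 8 + 4; = 140; G_6 = 140−1 = 139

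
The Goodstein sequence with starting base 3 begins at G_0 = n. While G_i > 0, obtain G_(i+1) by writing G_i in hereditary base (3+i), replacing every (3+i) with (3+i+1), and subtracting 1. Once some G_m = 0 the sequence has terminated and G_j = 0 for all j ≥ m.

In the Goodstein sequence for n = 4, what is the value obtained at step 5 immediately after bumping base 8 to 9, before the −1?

step 0: 4 = 3 + 1; sub 4 for 3: 4 + 1; = 5; G_1 = 5−1 = 4
step 1: 4 = 4; sub 5 for 4: 5; = 5; G_2 = 5−1 = 4
step 2: 4 = 4; sub 6 for 5: 4; = 4; G_3 = 4−1 = 3
step 3: 3 = 3; sub 7 for 6: 3; = 3; G_4 = 3−1 = 2
step 4: 2 = 2; sub 8 for 7: 2; = 2; G_5 = 2−1 = 1
step 5: 1 = 1; sub 9 for 8: 1; = 1; G_6 = 1−1 = 0

1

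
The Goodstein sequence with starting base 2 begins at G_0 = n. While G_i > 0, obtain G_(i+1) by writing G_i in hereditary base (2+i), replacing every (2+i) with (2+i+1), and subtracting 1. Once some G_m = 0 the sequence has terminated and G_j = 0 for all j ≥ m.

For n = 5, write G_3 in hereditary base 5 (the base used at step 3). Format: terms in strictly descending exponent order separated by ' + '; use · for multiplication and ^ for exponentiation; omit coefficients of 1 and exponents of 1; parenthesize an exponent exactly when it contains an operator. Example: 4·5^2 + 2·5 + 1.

5 —HB2→ 2^2 + 1 —bump→ 3^3 + 1 = 28 —(−1)→ 27
27 —HB3→ 3^3 —bump→ 4^4 = 256 —(−1)→ 255
255 —HB4→ 3·4^3 + 3·4^2 + 3·4 + 3 —bump→ 3·5^3 + 3·5^2 + 3·5 + 3 = 468 —(−1)→ 467
467 —HB5→ 3·5^3 + 3·5^2 + 3·5 + 2 —bump→ 3·6^3 + 3·6^2 + 3·6 + 2 = 776 —(−1)→ 775

3·5^3 + 3·5^2 + 3·5 + 2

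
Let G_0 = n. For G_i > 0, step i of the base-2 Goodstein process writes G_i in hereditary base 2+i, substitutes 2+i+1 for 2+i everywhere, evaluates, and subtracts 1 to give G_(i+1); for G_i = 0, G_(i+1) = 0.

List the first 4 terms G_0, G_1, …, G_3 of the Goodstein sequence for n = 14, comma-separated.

14, 110, 1281, 18750

G_0=14  [base 2] 2^(2 + 1) + 2^2 + 2  →[2↦3]→  3^(3 + 1) + 3^3 + 3 = 111  −1 ⇒ G_1=110
G_1=110  [base 3] 3^(3 + 1) + 3^3 + 2  →[3↦4]→  4^(4 + 1) + 4^4 + 2 = 1282  −1 ⇒ G_2=1281
G_2=1281  [base 4] 4^(4 + 1) + 4^4 + 1  →[4↦5]→  5^(5 + 1) + 5^5 + 1 = 18751  −1 ⇒ G_3=18750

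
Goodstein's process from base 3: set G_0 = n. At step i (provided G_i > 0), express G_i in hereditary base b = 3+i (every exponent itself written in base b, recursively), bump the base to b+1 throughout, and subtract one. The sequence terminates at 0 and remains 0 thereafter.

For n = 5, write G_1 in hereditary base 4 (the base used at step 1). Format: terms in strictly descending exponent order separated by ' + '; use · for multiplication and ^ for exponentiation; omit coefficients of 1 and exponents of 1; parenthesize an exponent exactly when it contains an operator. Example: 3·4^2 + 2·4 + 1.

4 + 1

base 3: 5 = 3 + 2; at 4: 4 + 2 = 6; next = 5
base 4: 5 = 4 + 1; at 5: 5 + 1 = 6; next = 5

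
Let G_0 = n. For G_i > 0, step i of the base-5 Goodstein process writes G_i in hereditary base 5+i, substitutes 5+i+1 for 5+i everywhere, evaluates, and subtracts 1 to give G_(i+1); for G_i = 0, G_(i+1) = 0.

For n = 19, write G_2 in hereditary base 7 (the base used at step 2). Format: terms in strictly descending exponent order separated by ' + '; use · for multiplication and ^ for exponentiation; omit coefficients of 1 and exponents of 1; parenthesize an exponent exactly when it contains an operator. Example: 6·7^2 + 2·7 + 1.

G_0=19  [base 5] 3·5 + 4  →[5↦6]→  3·6 + 4 = 22  −1 ⇒ G_1=21
G_1=21  [base 6] 3·6 + 3  →[6↦7]→  3·7 + 3 = 24  −1 ⇒ G_2=23
G_2=23  [base 7] 3·7 + 2  →[7↦8]→  3·8 + 2 = 26  −1 ⇒ G_3=25

3·7 + 2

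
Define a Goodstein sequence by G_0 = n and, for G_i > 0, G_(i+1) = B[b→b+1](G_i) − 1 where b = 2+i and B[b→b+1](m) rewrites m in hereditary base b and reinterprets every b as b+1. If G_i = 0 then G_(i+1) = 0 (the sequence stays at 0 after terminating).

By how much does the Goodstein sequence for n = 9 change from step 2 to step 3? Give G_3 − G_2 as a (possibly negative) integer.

8819

G_0 = 9. HB_2(9) = 2^(2 + 1) + 1. Bump = 82. G_1 = 81.
G_1 = 81. HB_3(81) = 3^(3 + 1). Bump = 1024. G_2 = 1023.
G_2 = 1023. HB_4(1023) = 3·4^4 + 3·4^3 + 3·4^2 + 3·4 + 3. Bump = 9843. G_3 = 9842.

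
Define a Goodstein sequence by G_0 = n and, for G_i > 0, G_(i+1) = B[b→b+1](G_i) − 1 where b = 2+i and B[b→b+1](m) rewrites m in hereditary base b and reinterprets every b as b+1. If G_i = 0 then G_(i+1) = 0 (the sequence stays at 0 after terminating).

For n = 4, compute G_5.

i=0: 4 = 2^2 (b=2); 2→3: 3^3 = 27; 27−1 = 26
i=1: 26 = 2·3^2 + 2·3 + 2 (b=3); 3→4: 2·4^2 + 2·4 + 2 = 42; 42−1 = 41
i=2: 41 = 2·4^2 + 2·4 + 1 (b=4); 4→5: 2·5^2 + 2·5 + 1 = 61; 61−1 = 60
i=3: 60 = 2·5^2 + 2·5 (b=5); 5→6: 2·6^2 + 2·6 = 84; 84−1 = 83
i=4: 83 = 2·6^2 + 6 + 5 (b=6); 6→7: 2·7^2 + 7 + 5 = 110; 110−1 = 109
i=5: 109 = 2·7^2 + 7 + 4 (b=7); 7→8: 2·8^2 + 8 + 4 = 140; 140−1 = 139

109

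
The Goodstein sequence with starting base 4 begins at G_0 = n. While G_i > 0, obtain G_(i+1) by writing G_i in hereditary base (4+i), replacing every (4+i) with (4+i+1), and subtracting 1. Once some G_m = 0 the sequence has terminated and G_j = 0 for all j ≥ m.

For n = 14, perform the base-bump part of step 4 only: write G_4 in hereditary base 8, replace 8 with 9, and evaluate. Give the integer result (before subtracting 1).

G_0=14  [base 4] 3·4 + 2  →[4↦5]→  3·5 + 2 = 17  −1 ⇒ G_1=16
G_1=16  [base 5] 3·5 + 1  →[5↦6]→  3·6 + 1 = 19  −1 ⇒ G_2=18
G_2=18  [base 6] 3·6  →[6↦7]→  3·7 = 21  −1 ⇒ G_3=20
G_3=20  [base 7] 2·7 + 6  →[7↦8]→  2·8 + 6 = 22  −1 ⇒ G_4=21
G_4=21  [base 8] 2·8 + 5  →[8↦9]→  2·9 + 5 = 23  −1 ⇒ G_5=22

23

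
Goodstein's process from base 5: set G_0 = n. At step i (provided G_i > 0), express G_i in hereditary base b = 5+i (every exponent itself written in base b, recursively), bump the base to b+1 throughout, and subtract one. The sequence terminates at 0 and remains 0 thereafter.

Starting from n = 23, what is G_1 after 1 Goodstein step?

i=0: 23 = 4·5 + 3 (b=5); 5→6: 4·6 + 3 = 27; 27−1 = 26
i=1: 26 = 4·6 + 2 (b=6); 6→7: 4·7 + 2 = 30; 30−1 = 29

26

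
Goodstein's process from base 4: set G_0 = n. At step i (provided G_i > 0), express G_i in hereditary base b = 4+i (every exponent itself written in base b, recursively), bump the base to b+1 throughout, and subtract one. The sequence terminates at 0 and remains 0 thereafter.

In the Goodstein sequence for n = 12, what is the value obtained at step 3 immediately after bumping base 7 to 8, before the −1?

18

G_0=12  [base 4] 3·4  →[4↦5]→  3·5 = 15  −1 ⇒ G_1=14
G_1=14  [base 5] 2·5 + 4  →[5↦6]→  2·6 + 4 = 16  −1 ⇒ G_2=15
G_2=15  [base 6] 2·6 + 3  →[6↦7]→  2·7 + 3 = 17  −1 ⇒ G_3=16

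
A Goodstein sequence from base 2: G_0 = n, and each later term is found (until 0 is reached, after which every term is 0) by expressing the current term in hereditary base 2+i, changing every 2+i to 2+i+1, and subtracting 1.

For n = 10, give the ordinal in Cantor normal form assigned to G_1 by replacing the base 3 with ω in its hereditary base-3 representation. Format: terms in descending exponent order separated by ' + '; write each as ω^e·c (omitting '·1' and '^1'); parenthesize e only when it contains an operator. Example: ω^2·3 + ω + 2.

ω^(ω + 1) + 2

base 2: 10 = 2^(2 + 1) + 2; at 3: 3^(3 + 1) + 3 = 84; next = 83
base 3: 83 = 3^(3 + 1) + 2; at 4: 4^(4 + 1) + 2 = 1026; next = 1025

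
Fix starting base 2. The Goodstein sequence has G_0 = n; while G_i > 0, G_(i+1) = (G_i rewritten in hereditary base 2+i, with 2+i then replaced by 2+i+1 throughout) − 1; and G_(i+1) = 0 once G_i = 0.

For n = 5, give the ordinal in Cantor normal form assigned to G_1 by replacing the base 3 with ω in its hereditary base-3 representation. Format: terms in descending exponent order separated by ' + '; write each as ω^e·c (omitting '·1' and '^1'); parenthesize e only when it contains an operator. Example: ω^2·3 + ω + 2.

ω^ω

G_0 = 5. HB_2(5) = 2^2 + 1. Bump = 28. G_1 = 27.
G_1 = 27. HB_3(27) = 3^3. Bump = 256. G_2 = 255.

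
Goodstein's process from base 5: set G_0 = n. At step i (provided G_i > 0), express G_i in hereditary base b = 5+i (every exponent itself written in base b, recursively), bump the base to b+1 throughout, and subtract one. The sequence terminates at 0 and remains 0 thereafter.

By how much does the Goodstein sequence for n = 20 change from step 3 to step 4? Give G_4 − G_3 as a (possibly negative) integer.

2

G_0 = 20. HB_5(20) = 4·5. Bump = 24. G_1 = 23.
G_1 = 23. HB_6(23) = 3·6 + 5. Bump = 26. G_2 = 25.
G_2 = 25. HB_7(25) = 3·7 + 4. Bump = 28. G_3 = 27.
G_3 = 27. HB_8(27) = 3·8 + 3. Bump = 30. G_4 = 29.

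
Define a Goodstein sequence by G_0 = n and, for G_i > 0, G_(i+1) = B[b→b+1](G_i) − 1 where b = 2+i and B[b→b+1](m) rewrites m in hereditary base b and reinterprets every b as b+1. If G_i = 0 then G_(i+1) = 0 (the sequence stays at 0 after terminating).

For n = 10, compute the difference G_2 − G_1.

942

G_0 = 10. HB_2(10) = 2^(2 + 1) + 2. Bump = 84. G_1 = 83.
G_1 = 83. HB_3(83) = 3^(3 + 1) + 2. Bump = 1026. G_2 = 1025.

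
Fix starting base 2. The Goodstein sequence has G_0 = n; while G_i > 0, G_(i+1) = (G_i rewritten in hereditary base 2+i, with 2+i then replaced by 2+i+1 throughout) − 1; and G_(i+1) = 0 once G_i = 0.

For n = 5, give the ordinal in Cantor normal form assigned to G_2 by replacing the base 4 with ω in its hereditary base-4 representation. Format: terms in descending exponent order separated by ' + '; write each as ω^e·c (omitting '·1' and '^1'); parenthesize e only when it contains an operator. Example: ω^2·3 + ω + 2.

ω^3·3 + ω^2·3 + ω·3 + 3

i=0: 5 = 2^2 + 1 (b=2); 2→3: 3^3 + 1 = 28; 28−1 = 27
i=1: 27 = 3^3 (b=3); 3→4: 4^4 = 256; 256−1 = 255
i=2: 255 = 3·4^3 + 3·4^2 + 3·4 + 3 (b=4); 4→5: 3·5^3 + 3·5^2 + 3·5 + 3 = 468; 468−1 = 467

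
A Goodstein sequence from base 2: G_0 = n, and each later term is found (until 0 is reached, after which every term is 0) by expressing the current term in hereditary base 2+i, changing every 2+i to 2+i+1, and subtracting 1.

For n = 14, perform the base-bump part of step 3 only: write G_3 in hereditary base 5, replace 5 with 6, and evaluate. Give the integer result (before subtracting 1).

326592

base 2: 14 = 2^(2 + 1) + 2^2 + 2; at 3: 3^(3 + 1) + 3^3 + 3 = 111; next = 110
base 3: 110 = 3^(3 + 1) + 3^3 + 2; at 4: 4^(4 + 1) + 4^4 + 2 = 1282; next = 1281
base 4: 1281 = 4^(4 + 1) + 4^4 + 1; at 5: 5^(5 + 1) + 5^5 + 1 = 18751; next = 18750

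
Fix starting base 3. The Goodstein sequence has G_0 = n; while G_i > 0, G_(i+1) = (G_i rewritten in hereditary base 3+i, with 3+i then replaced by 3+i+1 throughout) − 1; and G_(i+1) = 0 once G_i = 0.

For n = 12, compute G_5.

(0) 12|_3 = 3^2 + 3 ↦ 4^2 + 4|_4 = 20 ⇒ 19
(1) 19|_4 = 4^2 + 3 ↦ 5^2 + 3|_5 = 28 ⇒ 27
(2) 27|_5 = 5^2 + 2 ↦ 6^2 + 2|_6 = 38 ⇒ 37
(3) 37|_6 = 6^2 + 1 ↦ 7^2 + 1|_7 = 50 ⇒ 49
(4) 49|_7 = 7^2 ↦ 8^2|_8 = 64 ⇒ 63
(5) 63|_8 = 7·8 + 7 ↦ 7·9 + 7|_9 = 70 ⇒ 69

63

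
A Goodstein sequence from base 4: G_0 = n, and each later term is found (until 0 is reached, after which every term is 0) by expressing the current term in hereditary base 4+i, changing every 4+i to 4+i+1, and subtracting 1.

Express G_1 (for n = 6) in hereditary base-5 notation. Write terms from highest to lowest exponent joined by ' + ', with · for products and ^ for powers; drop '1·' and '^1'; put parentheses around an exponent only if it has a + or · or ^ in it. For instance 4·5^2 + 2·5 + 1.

G_0 = 6. HB_4(6) = 4 + 2. Bump = 7. G_1 = 6.
G_1 = 6. HB_5(6) = 5 + 1. Bump = 7. G_2 = 6.

5 + 1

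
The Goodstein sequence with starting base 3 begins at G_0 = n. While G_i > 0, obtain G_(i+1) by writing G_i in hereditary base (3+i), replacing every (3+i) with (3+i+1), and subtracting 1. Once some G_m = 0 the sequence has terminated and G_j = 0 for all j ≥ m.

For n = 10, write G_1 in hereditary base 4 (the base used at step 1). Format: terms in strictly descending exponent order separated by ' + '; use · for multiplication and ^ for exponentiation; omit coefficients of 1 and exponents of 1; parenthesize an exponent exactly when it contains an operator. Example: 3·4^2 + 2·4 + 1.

base 3: 10 = 3^2 + 1; at 4: 4^2 + 1 = 17; next = 16
base 4: 16 = 4^2; at 5: 5^2 = 25; next = 24

4^2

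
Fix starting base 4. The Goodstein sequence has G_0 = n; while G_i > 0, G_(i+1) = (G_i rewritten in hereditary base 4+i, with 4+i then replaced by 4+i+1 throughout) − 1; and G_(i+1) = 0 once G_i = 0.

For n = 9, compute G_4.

9 —HB4→ 2·4 + 1 —bump→ 2·5 + 1 = 11 —(−1)→ 10
10 —HB5→ 2·5 —bump→ 2·6 = 12 —(−1)→ 11
11 —HB6→ 6 + 5 —bump→ 7 + 5 = 12 —(−1)→ 11
11 —HB7→ 7 + 4 —bump→ 8 + 4 = 12 —(−1)→ 11

11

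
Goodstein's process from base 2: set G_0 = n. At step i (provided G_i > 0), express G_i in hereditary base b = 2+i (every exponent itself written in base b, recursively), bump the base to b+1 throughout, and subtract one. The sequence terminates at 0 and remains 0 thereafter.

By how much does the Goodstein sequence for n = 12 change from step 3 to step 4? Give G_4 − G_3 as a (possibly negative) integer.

[0] 12 ≡ 2^(2 + 1) + 2^2 (base 2). Lift 3: 108. −1: 107.
[1] 107 ≡ 3^(3 + 1) + 2·3^2 + 2·3 + 2 (base 3). Lift 4: 1066. −1: 1065.
[2] 1065 ≡ 4^(4 + 1) + 2·4^2 + 2·4 + 1 (base 4). Lift 5: 15686. −1: 15685.
[3] 15685 ≡ 5^(5 + 1) + 2·5^2 + 2·5 (base 5). Lift 6: 280020. −1: 280019.

264334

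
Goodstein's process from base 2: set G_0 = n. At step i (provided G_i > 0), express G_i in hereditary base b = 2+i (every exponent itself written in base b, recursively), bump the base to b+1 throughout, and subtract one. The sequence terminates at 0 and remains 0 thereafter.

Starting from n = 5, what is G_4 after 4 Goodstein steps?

775

G_0=5  [base 2] 2^2 + 1  →[2↦3]→  3^3 + 1 = 28  −1 ⇒ G_1=27
G_1=27  [base 3] 3^3  →[3↦4]→  4^4 = 256  −1 ⇒ G_2=255
G_2=255  [base 4] 3·4^3 + 3·4^2 + 3·4 + 3  →[4↦5]→  3·5^3 + 3·5^2 + 3·5 + 3 = 468  −1 ⇒ G_3=467
G_3=467  [base 5] 3·5^3 + 3·5^2 + 3·5 + 2  →[5↦6]→  3·6^3 + 3·6^2 + 3·6 + 2 = 776  −1 ⇒ G_4=775
G_4=775  [base 6] 3·6^3 + 3·6^2 + 3·6 + 1  →[6↦7]→  3·7^3 + 3·7^2 + 3·7 + 1 = 1198  −1 ⇒ G_5=1197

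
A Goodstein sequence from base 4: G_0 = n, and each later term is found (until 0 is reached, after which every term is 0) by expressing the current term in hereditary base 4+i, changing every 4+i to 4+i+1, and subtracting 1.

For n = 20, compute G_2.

39

G_0=20  [base 4] 4^2 + 4  →[4↦5]→  5^2 + 5 = 30  −1 ⇒ G_1=29
G_1=29  [base 5] 5^2 + 4  →[5↦6]→  6^2 + 4 = 40  −1 ⇒ G_2=39
G_2=39  [base 6] 6^2 + 3  →[6↦7]→  7^2 + 3 = 52  −1 ⇒ G_3=51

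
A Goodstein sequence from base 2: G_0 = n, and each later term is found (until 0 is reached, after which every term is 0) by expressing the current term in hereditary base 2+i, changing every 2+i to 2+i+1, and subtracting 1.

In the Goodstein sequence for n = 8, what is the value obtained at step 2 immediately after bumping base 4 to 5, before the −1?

6311

step 0: 8 = 2^(2 + 1); sub 3 for 2: 3^(3 + 1); = 81; G_1 = 81−1 = 80
step 1: 80 = 2·3^3 + 2·3^2 + 2·3 + 2; sub 4 for 3: 2·4^4 + 2·4^2 + 2·4 + 2; = 554; G_2 = 554−1 = 553
step 2: 553 = 2·4^4 + 2·4^2 + 2·4 + 1; sub 5 for 4: 2·5^5 + 2·5^2 + 2·5 + 1; = 6311; G_3 = 6311−1 = 6310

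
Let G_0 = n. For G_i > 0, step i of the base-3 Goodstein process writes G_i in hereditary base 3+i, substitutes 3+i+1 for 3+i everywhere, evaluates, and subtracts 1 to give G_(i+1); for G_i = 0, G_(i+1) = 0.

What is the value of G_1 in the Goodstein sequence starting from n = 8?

9

step 0: 8 = 2·3 + 2; sub 4 for 3: 2·4 + 2; = 10; G_1 = 10−1 = 9
step 1: 9 = 2·4 + 1; sub 5 for 4: 2·5 + 1; = 11; G_2 = 11−1 = 10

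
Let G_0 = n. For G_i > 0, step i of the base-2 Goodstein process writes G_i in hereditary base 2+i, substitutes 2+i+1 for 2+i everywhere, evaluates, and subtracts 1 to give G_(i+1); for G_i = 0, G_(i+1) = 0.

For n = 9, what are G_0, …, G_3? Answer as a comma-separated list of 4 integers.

G_0=9  [base 2] 2^(2 + 1) + 1  →[2↦3]→  3^(3 + 1) + 1 = 82  −1 ⇒ G_1=81
G_1=81  [base 3] 3^(3 + 1)  →[3↦4]→  4^(4 + 1) = 1024  −1 ⇒ G_2=1023
G_2=1023  [base 4] 3·4^4 + 3·4^3 + 3·4^2 + 3·4 + 3  →[4↦5]→  3·5^5 + 3·5^3 + 3·5^2 + 3·5 + 3 = 9843  −1 ⇒ G_3=9842

9, 81, 1023, 9842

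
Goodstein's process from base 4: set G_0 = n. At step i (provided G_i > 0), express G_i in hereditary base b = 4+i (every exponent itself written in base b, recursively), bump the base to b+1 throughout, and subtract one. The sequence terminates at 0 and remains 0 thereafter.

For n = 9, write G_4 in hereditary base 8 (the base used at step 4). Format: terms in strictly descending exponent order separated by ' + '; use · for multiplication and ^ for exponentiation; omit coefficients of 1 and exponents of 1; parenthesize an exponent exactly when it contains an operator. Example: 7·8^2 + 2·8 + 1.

8 + 3

9 —HB4→ 2·4 + 1 —bump→ 2·5 + 1 = 11 —(−1)→ 10
10 —HB5→ 2·5 —bump→ 2·6 = 12 —(−1)→ 11
11 —HB6→ 6 + 5 —bump→ 7 + 5 = 12 —(−1)→ 11
11 —HB7→ 7 + 4 —bump→ 8 + 4 = 12 —(−1)→ 11
11 —HB8→ 8 + 3 —bump→ 9 + 3 = 12 —(−1)→ 11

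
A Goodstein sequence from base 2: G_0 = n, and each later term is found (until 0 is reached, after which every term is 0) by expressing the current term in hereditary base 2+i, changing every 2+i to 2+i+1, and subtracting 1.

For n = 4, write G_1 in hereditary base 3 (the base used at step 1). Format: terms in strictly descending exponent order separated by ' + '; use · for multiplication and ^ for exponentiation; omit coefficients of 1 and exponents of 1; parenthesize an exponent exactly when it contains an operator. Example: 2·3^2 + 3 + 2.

step 0: 4 = 2^2; sub 3 for 2: 3^3; = 27; G_1 = 27−1 = 26
step 1: 26 = 2·3^2 + 2·3 + 2; sub 4 for 3: 2·4^2 + 2·4 + 2; = 42; G_2 = 42−1 = 41

2·3^2 + 2·3 + 2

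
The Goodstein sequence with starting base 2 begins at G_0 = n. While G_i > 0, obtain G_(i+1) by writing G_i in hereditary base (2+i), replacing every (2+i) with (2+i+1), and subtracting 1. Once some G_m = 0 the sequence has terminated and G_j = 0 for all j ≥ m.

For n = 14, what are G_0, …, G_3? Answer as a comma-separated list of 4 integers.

[0] 14 ≡ 2^(2 + 1) + 2^2 + 2 (base 2). Lift 3: 111. −1: 110.
[1] 110 ≡ 3^(3 + 1) + 3^3 + 2 (base 3). Lift 4: 1282. −1: 1281.
[2] 1281 ≡ 4^(4 + 1) + 4^4 + 1 (base 4). Lift 5: 18751. −1: 18750.

14, 110, 1281, 18750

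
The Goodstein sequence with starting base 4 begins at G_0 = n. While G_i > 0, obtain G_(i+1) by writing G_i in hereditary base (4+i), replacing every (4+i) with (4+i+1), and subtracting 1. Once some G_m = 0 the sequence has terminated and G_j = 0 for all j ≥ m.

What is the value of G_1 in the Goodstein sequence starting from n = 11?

11 —HB4→ 2·4 + 3 —bump→ 2·5 + 3 = 13 —(−1)→ 12
12 —HB5→ 2·5 + 2 —bump→ 2·6 + 2 = 14 —(−1)→ 13

12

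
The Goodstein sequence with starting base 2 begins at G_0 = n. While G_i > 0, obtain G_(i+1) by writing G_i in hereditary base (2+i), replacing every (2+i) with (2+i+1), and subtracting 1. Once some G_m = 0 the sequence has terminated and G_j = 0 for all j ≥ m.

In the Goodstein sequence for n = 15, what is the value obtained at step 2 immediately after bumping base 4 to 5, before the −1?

step 0: 15 = 2^(2 + 1) + 2^2 + 2 + 1; sub 3 for 2: 3^(3 + 1) + 3^3 + 3 + 1; = 112; G_1 = 112−1 = 111
step 1: 111 = 3^(3 + 1) + 3^3 + 3; sub 4 for 3: 4^(4 + 1) + 4^4 + 4; = 1284; G_2 = 1284−1 = 1283
step 2: 1283 = 4^(4 + 1) + 4^4 + 3; sub 5 for 4: 5^(5 + 1) + 5^5 + 3; = 18753; G_3 = 18753−1 = 18752

18753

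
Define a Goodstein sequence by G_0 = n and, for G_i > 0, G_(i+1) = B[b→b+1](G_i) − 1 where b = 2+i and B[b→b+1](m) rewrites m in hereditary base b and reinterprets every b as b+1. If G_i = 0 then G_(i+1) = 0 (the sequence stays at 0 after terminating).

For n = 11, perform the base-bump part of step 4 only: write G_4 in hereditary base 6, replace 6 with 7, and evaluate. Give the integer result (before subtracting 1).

(0) 11|_2 = 2^(2 + 1) + 2 + 1 ↦ 3^(3 + 1) + 3 + 1|_3 = 85 ⇒ 84
(1) 84|_3 = 3^(3 + 1) + 3 ↦ 4^(4 + 1) + 4|_4 = 1028 ⇒ 1027
(2) 1027|_4 = 4^(4 + 1) + 3 ↦ 5^(5 + 1) + 3|_5 = 15628 ⇒ 15627
(3) 15627|_5 = 5^(5 + 1) + 2 ↦ 6^(6 + 1) + 2|_6 = 279938 ⇒ 279937
(4) 279937|_6 = 6^(6 + 1) + 1 ↦ 7^(7 + 1) + 1|_7 = 5764802 ⇒ 5764801

5764802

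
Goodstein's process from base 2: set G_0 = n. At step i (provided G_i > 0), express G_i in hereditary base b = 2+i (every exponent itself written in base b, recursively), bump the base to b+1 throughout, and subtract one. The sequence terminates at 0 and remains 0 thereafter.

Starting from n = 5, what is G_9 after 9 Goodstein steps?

G_0 = 5. HB_2(5) = 2^2 + 1. Bump = 28. G_1 = 27.
G_1 = 27. HB_3(27) = 3^3. Bump = 256. G_2 = 255.
G_2 = 255. HB_4(255) = 3·4^3 + 3·4^2 + 3·4 + 3. Bump = 468. G_3 = 467.
G_3 = 467. HB_5(467) = 3·5^3 + 3·5^2 + 3·5 + 2. Bump = 776. G_4 = 775.
G_4 = 775. HB_6(775) = 3·6^3 + 3·6^2 + 3·6 + 1. Bump = 1198. G_5 = 1197.
G_5 = 1197. HB_7(1197) = 3·7^3 + 3·7^2 + 3·7. Bump = 1752. G_6 = 1751.
G_6 = 1751. HB_8(1751) = 3·8^3 + 3·8^2 + 2·8 + 7. Bump = 2455. G_7 = 2454.
G_7 = 2454. HB_9(2454) = 3·9^3 + 3·9^2 + 2·9 + 6. Bump = 3326. G_8 = 3325.
G_8 = 3325. HB_10(3325) = 3·10^3 + 3·10^2 + 2·10 + 5. Bump = 4383. G_9 = 4382.

4382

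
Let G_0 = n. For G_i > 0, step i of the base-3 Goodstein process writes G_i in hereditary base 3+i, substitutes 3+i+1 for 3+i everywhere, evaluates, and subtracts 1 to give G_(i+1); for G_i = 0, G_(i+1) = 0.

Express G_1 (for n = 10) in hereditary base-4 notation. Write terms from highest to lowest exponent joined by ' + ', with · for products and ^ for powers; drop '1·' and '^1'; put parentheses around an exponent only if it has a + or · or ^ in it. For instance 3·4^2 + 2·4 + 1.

4^2

(0) 10|_3 = 3^2 + 1 ↦ 4^2 + 1|_4 = 17 ⇒ 16
(1) 16|_4 = 4^2 ↦ 5^2|_5 = 25 ⇒ 24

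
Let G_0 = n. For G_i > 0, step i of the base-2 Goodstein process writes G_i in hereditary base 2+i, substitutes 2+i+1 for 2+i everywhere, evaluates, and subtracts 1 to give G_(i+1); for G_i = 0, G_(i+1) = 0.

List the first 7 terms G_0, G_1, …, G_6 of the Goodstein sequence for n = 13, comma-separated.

(0) 13|_2 = 2^(2 + 1) + 2^2 + 1 ↦ 3^(3 + 1) + 3^3 + 1|_3 = 109 ⇒ 108
(1) 108|_3 = 3^(3 + 1) + 3^3 ↦ 4^(4 + 1) + 4^4|_4 = 1280 ⇒ 1279
(2) 1279|_4 = 4^(4 + 1) + 3·4^3 + 3·4^2 + 3·4 + 3 ↦ 5^(5 + 1) + 3·5^3 + 3·5^2 + 3·5 + 3|_5 = 16093 ⇒ 16092
(3) 16092|_5 = 5^(5 + 1) + 3·5^3 + 3·5^2 + 3·5 + 2 ↦ 6^(6 + 1) + 3·6^3 + 3·6^2 + 3·6 + 2|_6 = 280712 ⇒ 280711
(4) 280711|_6 = 6^(6 + 1) + 3·6^3 + 3·6^2 + 3·6 + 1 ↦ 7^(7 + 1) + 3·7^3 + 3·7^2 + 3·7 + 1|_7 = 5765999 ⇒ 5765998
(5) 5765998|_7 = 7^(7 + 1) + 3·7^3 + 3·7^2 + 3·7 ↦ 8^(8 + 1) + 3·8^3 + 3·8^2 + 3·8|_8 = 134219480 ⇒ 134219479

13, 108, 1279, 16092, 280711, 5765998, 134219479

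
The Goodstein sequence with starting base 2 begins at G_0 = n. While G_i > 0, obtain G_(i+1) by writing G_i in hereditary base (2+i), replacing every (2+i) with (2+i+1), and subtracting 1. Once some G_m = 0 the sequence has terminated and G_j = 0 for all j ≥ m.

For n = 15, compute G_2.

15 —HB2→ 2^(2 + 1) + 2^2 + 2 + 1 —bump→ 3^(3 + 1) + 3^3 + 3 + 1 = 112 —(−1)→ 111
111 —HB3→ 3^(3 + 1) + 3^3 + 3 —bump→ 4^(4 + 1) + 4^4 + 4 = 1284 —(−1)→ 1283
1283 —HB4→ 4^(4 + 1) + 4^4 + 3 —bump→ 5^(5 + 1) + 5^5 + 3 = 18753 —(−1)→ 18752

1283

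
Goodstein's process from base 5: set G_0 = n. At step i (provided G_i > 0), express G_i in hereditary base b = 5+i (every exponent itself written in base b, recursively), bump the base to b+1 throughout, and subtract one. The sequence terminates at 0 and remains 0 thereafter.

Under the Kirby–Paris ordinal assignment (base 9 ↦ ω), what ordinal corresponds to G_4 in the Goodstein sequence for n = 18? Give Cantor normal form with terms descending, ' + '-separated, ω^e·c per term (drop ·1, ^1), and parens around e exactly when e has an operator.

ω·2 + 8

base 5: 18 = 3·5 + 3; at 6: 3·6 + 3 = 21; next = 20
base 6: 20 = 3·6 + 2; at 7: 3·7 + 2 = 23; next = 22
base 7: 22 = 3·7 + 1; at 8: 3·8 + 1 = 25; next = 24
base 8: 24 = 3·8; at 9: 3·9 = 27; next = 26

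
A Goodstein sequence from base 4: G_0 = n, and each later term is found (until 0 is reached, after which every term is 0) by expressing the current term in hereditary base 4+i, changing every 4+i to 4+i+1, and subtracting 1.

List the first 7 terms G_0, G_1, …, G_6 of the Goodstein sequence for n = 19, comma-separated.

19, 27, 37, 49, 63, 69, 75

19 —HB4→ 4^2 + 3 —bump→ 5^2 + 3 = 28 —(−1)→ 27
27 —HB5→ 5^2 + 2 —bump→ 6^2 + 2 = 38 —(−1)→ 37
37 —HB6→ 6^2 + 1 —bump→ 7^2 + 1 = 50 —(−1)→ 49
49 —HB7→ 7^2 —bump→ 8^2 = 64 —(−1)→ 63
63 —HB8→ 7·8 + 7 —bump→ 7·9 + 7 = 70 —(−1)→ 69
69 —HB9→ 7·9 + 6 —bump→ 7·10 + 6 = 76 —(−1)→ 75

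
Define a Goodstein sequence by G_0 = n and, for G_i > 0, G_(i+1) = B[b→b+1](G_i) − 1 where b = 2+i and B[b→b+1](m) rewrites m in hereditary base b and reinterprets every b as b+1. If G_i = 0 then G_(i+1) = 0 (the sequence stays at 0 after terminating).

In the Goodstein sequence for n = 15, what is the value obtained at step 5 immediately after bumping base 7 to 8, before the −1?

base 2: 15 = 2^(2 + 1) + 2^2 + 2 + 1; at 3: 3^(3 + 1) + 3^3 + 3 + 1 = 112; next = 111
base 3: 111 = 3^(3 + 1) + 3^3 + 3; at 4: 4^(4 + 1) + 4^4 + 4 = 1284; next = 1283
base 4: 1283 = 4^(4 + 1) + 4^4 + 3; at 5: 5^(5 + 1) + 5^5 + 3 = 18753; next = 18752
base 5: 18752 = 5^(5 + 1) + 5^5 + 2; at 6: 6^(6 + 1) + 6^6 + 2 = 326594; next = 326593
base 6: 326593 = 6^(6 + 1) + 6^6 + 1; at 7: 7^(7 + 1) + 7^7 + 1 = 6588345; next = 6588344
base 7: 6588344 = 7^(7 + 1) + 7^7; at 8: 8^(8 + 1) + 8^8 = 150994944; next = 150994943

150994944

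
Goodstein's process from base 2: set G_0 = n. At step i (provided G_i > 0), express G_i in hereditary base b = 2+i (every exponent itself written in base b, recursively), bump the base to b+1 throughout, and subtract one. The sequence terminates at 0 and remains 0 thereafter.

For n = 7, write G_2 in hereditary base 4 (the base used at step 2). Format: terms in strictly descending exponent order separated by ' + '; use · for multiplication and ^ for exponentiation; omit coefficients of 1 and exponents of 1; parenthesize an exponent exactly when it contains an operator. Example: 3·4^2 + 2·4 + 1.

7 —HB2→ 2^2 + 2 + 1 —bump→ 3^3 + 3 + 1 = 31 —(−1)→ 30
30 —HB3→ 3^3 + 3 —bump→ 4^4 + 4 = 260 —(−1)→ 259

4^4 + 3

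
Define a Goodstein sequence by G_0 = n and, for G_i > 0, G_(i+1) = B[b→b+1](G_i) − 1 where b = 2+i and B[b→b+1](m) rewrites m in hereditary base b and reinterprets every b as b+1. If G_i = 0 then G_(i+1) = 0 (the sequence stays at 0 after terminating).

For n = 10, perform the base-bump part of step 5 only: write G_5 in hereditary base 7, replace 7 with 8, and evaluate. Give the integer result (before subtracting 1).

base 2: 10 = 2^(2 + 1) + 2; at 3: 3^(3 + 1) + 3 = 84; next = 83
base 3: 83 = 3^(3 + 1) + 2; at 4: 4^(4 + 1) + 2 = 1026; next = 1025
base 4: 1025 = 4^(4 + 1) + 1; at 5: 5^(5 + 1) + 1 = 15626; next = 15625
base 5: 15625 = 5^(5 + 1); at 6: 6^(6 + 1) = 279936; next = 279935
base 6: 279935 = 5·6^6 + 5·6^5 + 5·6^4 + 5·6^3 + 5·6^2 + 5·6 + 5; at 7: 5·7^7 + 5·7^5 + 5·7^4 + 5·7^3 + 5·7^2 + 5·7 + 5 = 4215755; next = 4215754
base 7: 4215754 = 5·7^7 + 5·7^5 + 5·7^4 + 5·7^3 + 5·7^2 + 5·7 + 4; at 8: 5·8^8 + 5·8^5 + 5·8^4 + 5·8^3 + 5·8^2 + 5·8 + 4 = 84073324; next = 84073323

84073324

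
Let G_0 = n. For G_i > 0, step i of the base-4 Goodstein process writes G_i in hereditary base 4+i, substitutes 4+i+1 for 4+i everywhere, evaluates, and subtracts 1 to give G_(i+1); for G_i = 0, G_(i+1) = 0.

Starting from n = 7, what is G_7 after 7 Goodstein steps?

G_0 = 7. HB_4(7) = 4 + 3. Bump = 8. G_1 = 7.
G_1 = 7. HB_5(7) = 5 + 2. Bump = 8. G_2 = 7.
G_2 = 7. HB_6(7) = 6 + 1. Bump = 8. G_3 = 7.
G_3 = 7. HB_7(7) = 7. Bump = 8. G_4 = 7.
G_4 = 7. HB_8(7) = 7. Bump = 7. G_5 = 6.
G_5 = 6. HB_9(6) = 6. Bump = 6. G_6 = 5.
G_6 = 5. HB_10(5) = 5. Bump = 5. G_7 = 4.

4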